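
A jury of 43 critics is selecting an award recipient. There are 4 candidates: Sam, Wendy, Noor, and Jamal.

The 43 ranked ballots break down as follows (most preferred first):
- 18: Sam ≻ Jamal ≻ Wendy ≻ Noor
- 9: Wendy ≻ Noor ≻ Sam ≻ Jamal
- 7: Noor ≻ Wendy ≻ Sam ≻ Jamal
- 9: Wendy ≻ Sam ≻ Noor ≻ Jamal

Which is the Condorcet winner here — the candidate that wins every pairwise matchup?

Wendy

Wendy vs Sam: 25–18
Wendy vs Noor: 36–7
Wendy vs Jamal: 25–18
Wendy beats every other candidate.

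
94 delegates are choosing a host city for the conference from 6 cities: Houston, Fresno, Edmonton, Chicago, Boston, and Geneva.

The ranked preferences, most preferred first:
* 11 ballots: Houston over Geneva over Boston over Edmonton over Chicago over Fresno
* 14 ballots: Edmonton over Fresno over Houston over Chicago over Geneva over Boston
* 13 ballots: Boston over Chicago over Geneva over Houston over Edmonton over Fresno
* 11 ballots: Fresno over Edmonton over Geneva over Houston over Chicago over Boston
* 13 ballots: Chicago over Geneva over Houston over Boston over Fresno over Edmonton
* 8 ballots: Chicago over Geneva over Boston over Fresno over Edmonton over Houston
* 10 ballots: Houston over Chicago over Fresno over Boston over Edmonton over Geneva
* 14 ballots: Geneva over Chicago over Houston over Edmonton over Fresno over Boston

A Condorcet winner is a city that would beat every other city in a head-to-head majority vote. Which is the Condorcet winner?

Chicago

Chicago vs Houston: 48–46
Chicago vs Fresno: 69–25
Chicago vs Edmonton: 58–36
Chicago vs Boston: 70–24
Chicago vs Geneva: 58–36
Chicago beats every other city.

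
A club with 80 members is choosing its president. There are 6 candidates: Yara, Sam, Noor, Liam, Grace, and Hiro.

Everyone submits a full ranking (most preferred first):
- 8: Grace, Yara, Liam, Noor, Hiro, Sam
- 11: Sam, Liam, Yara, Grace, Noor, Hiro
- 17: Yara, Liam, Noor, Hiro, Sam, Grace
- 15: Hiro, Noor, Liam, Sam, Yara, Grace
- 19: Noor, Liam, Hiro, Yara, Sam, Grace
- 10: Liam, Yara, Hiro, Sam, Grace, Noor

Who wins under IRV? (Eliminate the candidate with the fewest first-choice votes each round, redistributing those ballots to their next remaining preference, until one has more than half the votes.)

Yara

Round 1: Yara 17, Sam 11, Noor 19, Liam 10, Grace 8, Hiro 15. Grace eliminated.
Round 2: Yara 25, Sam 11, Noor 19, Liam 10, Hiro 15. Liam eliminated.
Round 3: Yara 35, Sam 11, Noor 19, Hiro 15. Sam eliminated.
Round 4: Yara 46, Noor 19, Hiro 15. Yara has a majority (≥41).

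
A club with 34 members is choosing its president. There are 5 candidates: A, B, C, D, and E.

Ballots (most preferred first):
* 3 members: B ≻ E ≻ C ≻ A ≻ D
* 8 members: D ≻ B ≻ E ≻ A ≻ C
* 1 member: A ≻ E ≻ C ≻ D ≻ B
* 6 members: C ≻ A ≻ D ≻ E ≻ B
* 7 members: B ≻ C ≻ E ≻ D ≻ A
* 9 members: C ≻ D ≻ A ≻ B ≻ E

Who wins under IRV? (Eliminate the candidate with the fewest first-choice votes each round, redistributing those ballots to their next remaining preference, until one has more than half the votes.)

B

Round 1: A 1, B 10, C 15, D 8, E 0. E eliminated.
Round 2: A 1, B 10, C 15, D 8. A eliminated.
Round 3: B 10, C 16, D 8. D eliminated.
Round 4: B 18, C 16. B has a majority (≥18).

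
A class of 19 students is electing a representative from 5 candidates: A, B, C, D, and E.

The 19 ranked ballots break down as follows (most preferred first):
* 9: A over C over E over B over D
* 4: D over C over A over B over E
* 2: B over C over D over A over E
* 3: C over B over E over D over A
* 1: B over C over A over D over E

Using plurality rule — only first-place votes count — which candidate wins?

First-place votes: A 9, B 3, C 3, D 4, E 0.

A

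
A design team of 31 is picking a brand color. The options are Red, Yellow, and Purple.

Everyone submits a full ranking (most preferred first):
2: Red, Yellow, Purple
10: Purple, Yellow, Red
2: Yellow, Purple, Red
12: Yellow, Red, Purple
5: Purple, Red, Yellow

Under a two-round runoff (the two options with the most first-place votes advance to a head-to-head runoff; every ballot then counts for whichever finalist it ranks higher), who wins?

Round 1 first-place votes: Red 2, Yellow 14, Purple 15. Purple and Yellow advance.
Runoff: Purple is ranked above Yellow on 15 ballots, Yellow above Purple on 16.

Yellow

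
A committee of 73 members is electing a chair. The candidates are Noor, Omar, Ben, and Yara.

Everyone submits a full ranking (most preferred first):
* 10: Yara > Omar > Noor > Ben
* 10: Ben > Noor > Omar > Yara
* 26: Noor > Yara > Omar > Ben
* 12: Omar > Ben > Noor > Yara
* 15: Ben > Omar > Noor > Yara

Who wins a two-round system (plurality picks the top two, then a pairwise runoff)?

Round 1 first-place votes: Noor 26, Omar 12, Ben 25, Yara 10. Noor and Ben advance.
Runoff: Noor is ranked above Ben on 36 ballots, Ben above Noor on 37.

Ben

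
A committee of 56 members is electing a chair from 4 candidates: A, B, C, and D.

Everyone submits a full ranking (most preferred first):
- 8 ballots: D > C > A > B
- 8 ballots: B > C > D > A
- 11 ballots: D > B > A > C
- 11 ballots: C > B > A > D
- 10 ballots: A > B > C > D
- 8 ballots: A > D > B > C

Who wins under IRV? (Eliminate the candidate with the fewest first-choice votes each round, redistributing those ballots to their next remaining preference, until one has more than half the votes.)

Round 1: A 18, B 8, C 11, D 19. B eliminated.
Round 2: A 18, C 19, D 19. A eliminated.
Round 3: C 29, D 27. C has a majority (≥29).

C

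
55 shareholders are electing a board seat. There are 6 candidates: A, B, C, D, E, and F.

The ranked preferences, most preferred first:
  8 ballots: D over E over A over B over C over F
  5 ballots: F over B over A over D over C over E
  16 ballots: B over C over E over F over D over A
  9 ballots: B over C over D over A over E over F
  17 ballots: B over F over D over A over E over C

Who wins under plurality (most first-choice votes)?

B

First-place votes: A 0, B 42, C 0, D 8, E 0, F 5.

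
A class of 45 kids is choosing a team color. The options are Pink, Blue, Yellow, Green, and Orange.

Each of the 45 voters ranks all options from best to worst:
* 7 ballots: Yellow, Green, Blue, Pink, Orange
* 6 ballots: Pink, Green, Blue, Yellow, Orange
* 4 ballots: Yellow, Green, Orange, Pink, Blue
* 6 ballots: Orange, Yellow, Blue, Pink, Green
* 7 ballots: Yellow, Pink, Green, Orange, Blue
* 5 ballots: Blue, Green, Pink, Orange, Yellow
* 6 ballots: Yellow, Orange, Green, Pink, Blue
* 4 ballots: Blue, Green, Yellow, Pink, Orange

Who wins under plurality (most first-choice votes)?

First-place votes: Pink 6, Blue 9, Yellow 24, Green 0, Orange 6.

Yellow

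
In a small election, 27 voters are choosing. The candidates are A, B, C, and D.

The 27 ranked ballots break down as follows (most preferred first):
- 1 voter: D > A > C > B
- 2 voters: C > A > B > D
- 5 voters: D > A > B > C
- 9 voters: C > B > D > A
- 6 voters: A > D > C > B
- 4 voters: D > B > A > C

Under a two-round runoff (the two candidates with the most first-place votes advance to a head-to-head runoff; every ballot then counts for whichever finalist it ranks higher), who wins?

D

Round 1 first-place votes: A 6, B 0, C 11, D 10. C and D advance.
Runoff: C is ranked above D on 11 ballots, D above C on 16.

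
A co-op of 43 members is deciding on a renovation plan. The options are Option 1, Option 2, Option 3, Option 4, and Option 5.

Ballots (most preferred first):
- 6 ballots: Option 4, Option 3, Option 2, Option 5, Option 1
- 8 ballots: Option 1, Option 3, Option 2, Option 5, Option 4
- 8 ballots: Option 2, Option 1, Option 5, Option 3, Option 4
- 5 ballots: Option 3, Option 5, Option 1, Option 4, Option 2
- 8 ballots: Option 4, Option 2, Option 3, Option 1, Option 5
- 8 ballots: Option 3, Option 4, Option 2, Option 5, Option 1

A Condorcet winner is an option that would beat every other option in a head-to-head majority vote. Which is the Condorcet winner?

Option 3

Option 3 vs Option 1: 27–16
Option 3 vs Option 2: 27–16
Option 3 vs Option 4: 29–14
Option 3 vs Option 5: 35–8
Option 3 beats every other option.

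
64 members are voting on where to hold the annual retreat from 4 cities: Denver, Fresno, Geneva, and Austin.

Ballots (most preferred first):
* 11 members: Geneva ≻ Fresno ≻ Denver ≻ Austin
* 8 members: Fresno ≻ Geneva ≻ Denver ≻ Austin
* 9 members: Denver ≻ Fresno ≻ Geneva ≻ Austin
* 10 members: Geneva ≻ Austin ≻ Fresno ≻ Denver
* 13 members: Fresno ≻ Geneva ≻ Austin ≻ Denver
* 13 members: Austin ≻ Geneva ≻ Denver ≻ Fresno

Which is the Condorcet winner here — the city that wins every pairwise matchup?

Geneva

Geneva vs Denver: 55–9
Geneva vs Fresno: 34–30
Geneva vs Austin: 51–13
Geneva beats every other city.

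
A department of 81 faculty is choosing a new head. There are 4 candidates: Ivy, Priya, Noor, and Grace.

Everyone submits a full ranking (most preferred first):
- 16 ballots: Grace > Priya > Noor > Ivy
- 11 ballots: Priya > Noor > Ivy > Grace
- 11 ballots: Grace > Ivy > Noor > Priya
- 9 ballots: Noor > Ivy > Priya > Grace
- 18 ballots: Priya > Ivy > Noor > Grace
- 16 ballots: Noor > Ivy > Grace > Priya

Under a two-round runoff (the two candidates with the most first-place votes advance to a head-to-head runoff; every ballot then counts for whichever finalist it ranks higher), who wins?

Round 1 first-place votes: Ivy 0, Priya 29, Noor 25, Grace 27. Priya and Grace advance.
Runoff: Priya is ranked above Grace on 38 ballots, Grace above Priya on 43.

Grace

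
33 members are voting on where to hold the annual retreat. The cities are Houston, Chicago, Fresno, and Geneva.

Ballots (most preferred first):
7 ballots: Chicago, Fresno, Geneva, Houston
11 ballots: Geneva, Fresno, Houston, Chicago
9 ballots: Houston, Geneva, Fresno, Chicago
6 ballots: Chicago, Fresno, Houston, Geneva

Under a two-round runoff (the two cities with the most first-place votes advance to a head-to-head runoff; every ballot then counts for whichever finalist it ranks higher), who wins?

Geneva

Round 1 first-place votes: Houston 9, Chicago 13, Fresno 0, Geneva 11. Chicago and Geneva advance.
Runoff: Chicago is ranked above Geneva on 13 ballots, Geneva above Chicago on 20.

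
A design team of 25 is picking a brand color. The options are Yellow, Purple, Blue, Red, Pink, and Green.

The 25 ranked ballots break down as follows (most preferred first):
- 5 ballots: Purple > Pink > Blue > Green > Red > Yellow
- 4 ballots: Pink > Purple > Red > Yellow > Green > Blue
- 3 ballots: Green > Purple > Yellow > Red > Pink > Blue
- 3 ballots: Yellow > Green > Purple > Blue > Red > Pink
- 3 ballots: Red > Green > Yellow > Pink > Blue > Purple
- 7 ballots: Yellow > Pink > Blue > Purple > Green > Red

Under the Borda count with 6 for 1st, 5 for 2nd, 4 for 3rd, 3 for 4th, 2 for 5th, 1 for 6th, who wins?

Pink

Yellow: 5×1 + 4×3 + 3×4 + 3×6 + 3×4 + 7×6 = 101
Purple: 5×6 + 4×5 + 3×5 + 3×4 + 3×1 + 7×3 = 101
Blue: 5×4 + 4×1 + 3×1 + 3×3 + 3×2 + 7×4 = 70
Red: 5×2 + 4×4 + 3×3 + 3×2 + 3×6 + 7×1 = 66
Pink: 5×5 + 4×6 + 3×2 + 3×1 + 3×3 + 7×5 = 102
Green: 5×3 + 4×2 + 3×6 + 3×5 + 3×5 + 7×2 = 85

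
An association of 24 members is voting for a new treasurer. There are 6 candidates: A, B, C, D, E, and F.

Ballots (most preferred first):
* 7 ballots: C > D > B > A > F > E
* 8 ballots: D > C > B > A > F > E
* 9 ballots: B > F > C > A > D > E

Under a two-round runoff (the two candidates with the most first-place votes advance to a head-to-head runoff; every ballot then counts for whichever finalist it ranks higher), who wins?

D

Round 1 first-place votes: A 0, B 9, C 7, D 8, E 0, F 0. B and D advance.
Runoff: B is ranked above D on 9 ballots, D above B on 15.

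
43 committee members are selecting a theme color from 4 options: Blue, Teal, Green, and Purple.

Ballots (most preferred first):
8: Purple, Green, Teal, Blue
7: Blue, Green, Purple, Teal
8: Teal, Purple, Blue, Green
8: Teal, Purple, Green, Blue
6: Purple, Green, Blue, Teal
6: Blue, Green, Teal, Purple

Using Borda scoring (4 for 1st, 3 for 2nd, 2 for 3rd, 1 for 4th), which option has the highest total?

Blue: 8×1 + 7×4 + 8×2 + 8×1 + 6×2 + 6×4 = 96
Teal: 8×2 + 7×1 + 8×4 + 8×4 + 6×1 + 6×2 = 105
Green: 8×3 + 7×3 + 8×1 + 8×2 + 6×3 + 6×3 = 105
Purple: 8×4 + 7×2 + 8×3 + 8×3 + 6×4 + 6×1 = 124

Purple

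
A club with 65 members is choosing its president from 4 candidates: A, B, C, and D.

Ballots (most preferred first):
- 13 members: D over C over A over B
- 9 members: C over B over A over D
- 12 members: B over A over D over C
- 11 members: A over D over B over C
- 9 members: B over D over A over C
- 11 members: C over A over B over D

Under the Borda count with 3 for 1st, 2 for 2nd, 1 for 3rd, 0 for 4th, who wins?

A

A: 13×1 + 9×1 + 12×2 + 11×3 + 9×1 + 11×2 = 110
B: 13×0 + 9×2 + 12×3 + 11×1 + 9×3 + 11×1 = 103
C: 13×2 + 9×3 + 12×0 + 11×0 + 9×0 + 11×3 = 86
D: 13×3 + 9×0 + 12×1 + 11×2 + 9×2 + 11×0 = 91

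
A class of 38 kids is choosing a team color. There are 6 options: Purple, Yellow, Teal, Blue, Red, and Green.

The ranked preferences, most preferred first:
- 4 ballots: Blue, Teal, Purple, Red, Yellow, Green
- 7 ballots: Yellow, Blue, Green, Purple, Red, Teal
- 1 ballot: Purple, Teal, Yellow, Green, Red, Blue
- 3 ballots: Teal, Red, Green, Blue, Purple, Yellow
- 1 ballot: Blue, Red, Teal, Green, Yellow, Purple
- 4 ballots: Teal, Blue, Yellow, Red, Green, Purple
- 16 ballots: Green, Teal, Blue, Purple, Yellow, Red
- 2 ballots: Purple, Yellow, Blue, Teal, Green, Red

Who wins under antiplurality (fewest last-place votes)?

Last-place votes: Purple 5, Yellow 3, Teal 7, Blue 1, Red 18, Green 4.

Blue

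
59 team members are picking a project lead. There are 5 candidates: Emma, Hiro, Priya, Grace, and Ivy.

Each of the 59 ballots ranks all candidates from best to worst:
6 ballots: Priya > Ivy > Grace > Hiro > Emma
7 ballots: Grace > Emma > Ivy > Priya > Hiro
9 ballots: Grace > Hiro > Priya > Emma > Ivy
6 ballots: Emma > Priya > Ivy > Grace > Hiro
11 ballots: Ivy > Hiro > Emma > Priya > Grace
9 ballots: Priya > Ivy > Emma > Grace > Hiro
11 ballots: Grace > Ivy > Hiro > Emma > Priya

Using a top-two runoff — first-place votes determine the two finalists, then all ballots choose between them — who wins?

Priya

Round 1 first-place votes: Emma 6, Hiro 0, Priya 15, Grace 27, Ivy 11. Grace and Priya advance.
Runoff: Grace is ranked above Priya on 27 ballots, Priya above Grace on 32.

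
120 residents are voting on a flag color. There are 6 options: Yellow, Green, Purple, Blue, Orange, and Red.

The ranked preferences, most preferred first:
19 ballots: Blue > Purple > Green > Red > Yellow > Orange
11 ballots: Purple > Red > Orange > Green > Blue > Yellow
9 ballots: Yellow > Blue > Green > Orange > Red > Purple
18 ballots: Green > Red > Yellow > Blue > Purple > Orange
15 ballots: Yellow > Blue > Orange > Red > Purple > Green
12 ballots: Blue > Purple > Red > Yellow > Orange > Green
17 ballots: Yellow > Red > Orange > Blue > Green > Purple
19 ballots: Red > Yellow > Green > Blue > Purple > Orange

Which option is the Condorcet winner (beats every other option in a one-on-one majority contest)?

Red

Red vs Yellow: 79–41
Red vs Green: 74–46
Red vs Purple: 78–42
Red vs Blue: 65–55
Red vs Orange: 96–24
Red beats every other option.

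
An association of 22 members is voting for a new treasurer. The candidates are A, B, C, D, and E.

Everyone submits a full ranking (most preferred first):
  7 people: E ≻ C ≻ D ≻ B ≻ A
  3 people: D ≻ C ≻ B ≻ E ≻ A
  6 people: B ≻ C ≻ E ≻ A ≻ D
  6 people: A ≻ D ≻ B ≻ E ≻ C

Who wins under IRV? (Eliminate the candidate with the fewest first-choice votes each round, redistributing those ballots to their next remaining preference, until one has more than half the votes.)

Round 1: A 6, B 6, C 0, D 3, E 7. C eliminated.
Round 2: A 6, B 6, D 3, E 7. D eliminated.
Round 3: A 6, B 9, E 7. A eliminated.
Round 4: B 15, E 7. B has a majority (≥12).

B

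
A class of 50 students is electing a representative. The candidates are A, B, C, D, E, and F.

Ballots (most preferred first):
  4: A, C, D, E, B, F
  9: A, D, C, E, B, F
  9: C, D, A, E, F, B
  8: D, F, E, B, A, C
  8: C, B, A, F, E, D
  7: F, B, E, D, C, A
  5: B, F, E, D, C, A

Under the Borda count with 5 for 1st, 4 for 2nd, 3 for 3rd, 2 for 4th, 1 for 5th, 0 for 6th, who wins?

A: 4×5 + 9×5 + 9×3 + 8×1 + 8×3 + 7×0 + 5×0 = 124
B: 4×1 + 9×1 + 9×0 + 8×2 + 8×4 + 7×4 + 5×5 = 114
C: 4×4 + 9×3 + 9×5 + 8×0 + 8×5 + 7×1 + 5×1 = 140
D: 4×3 + 9×4 + 9×4 + 8×5 + 8×0 + 7×2 + 5×2 = 148
E: 4×2 + 9×2 + 9×2 + 8×3 + 8×1 + 7×3 + 5×3 = 112
F: 4×0 + 9×0 + 9×1 + 8×4 + 8×2 + 7×5 + 5×4 = 112

D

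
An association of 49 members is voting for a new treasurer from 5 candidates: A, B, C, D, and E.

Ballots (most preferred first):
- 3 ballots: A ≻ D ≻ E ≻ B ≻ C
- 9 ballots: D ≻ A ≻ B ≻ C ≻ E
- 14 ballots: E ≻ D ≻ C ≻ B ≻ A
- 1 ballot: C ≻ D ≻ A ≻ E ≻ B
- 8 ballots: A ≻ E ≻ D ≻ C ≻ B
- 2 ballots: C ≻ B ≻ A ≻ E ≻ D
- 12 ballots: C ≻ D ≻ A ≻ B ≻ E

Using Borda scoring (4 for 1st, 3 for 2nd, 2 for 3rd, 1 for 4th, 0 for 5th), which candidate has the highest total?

A: 3×4 + 9×3 + 14×0 + 1×2 + 8×4 + 2×2 + 12×2 = 101
B: 3×1 + 9×2 + 14×1 + 1×0 + 8×0 + 2×3 + 12×1 = 53
C: 3×0 + 9×1 + 14×2 + 1×4 + 8×1 + 2×4 + 12×4 = 105
D: 3×3 + 9×4 + 14×3 + 1×3 + 8×2 + 2×0 + 12×3 = 142
E: 3×2 + 9×0 + 14×4 + 1×1 + 8×3 + 2×1 + 12×0 = 89

D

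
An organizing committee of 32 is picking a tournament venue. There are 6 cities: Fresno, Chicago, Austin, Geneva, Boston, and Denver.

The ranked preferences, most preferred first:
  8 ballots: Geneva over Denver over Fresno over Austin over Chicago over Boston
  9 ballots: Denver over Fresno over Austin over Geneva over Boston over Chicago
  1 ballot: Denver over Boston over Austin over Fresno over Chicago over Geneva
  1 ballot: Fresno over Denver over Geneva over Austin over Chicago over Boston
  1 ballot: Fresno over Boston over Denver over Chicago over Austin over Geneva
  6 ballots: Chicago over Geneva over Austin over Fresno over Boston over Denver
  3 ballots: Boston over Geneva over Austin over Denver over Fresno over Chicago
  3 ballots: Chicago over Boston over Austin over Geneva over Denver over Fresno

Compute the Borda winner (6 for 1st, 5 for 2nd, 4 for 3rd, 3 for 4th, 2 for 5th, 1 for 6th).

Geneva

Fresno: 8×4 + 9×5 + 1×3 + 1×6 + 1×6 + 6×3 + 3×2 + 3×1 = 119
Chicago: 8×2 + 9×1 + 1×2 + 1×2 + 1×3 + 6×6 + 3×1 + 3×6 = 89
Austin: 8×3 + 9×4 + 1×4 + 1×3 + 1×2 + 6×4 + 3×4 + 3×4 = 117
Geneva: 8×6 + 9×3 + 1×1 + 1×4 + 1×1 + 6×5 + 3×5 + 3×3 = 135
Boston: 8×1 + 9×2 + 1×5 + 1×1 + 1×5 + 6×2 + 3×6 + 3×5 = 82
Denver: 8×5 + 9×6 + 1×6 + 1×5 + 1×4 + 6×1 + 3×3 + 3×2 = 130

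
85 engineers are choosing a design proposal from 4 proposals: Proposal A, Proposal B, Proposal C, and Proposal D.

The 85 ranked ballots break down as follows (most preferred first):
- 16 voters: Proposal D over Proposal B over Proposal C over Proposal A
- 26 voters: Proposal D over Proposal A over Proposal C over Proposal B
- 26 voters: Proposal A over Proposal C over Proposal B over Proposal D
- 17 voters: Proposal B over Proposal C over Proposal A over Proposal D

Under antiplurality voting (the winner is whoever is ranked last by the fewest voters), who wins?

Proposal C

Last-place votes: Proposal A 16, Proposal B 26, Proposal C 0, Proposal D 43.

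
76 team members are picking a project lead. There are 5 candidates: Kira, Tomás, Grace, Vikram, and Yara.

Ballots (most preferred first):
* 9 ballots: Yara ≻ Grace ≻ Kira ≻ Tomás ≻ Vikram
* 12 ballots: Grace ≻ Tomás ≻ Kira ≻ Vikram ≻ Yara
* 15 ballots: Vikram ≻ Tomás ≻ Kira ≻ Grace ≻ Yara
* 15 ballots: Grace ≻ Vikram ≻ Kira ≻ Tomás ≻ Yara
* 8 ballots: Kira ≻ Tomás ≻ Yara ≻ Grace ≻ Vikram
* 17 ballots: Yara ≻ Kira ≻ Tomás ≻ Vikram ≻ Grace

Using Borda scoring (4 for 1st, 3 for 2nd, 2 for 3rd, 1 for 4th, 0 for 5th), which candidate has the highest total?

Kira

Kira: 9×2 + 12×2 + 15×2 + 15×2 + 8×4 + 17×3 = 185
Tomás: 9×1 + 12×3 + 15×3 + 15×1 + 8×3 + 17×2 = 163
Grace: 9×3 + 12×4 + 15×1 + 15×4 + 8×1 + 17×0 = 158
Vikram: 9×0 + 12×1 + 15×4 + 15×3 + 8×0 + 17×1 = 134
Yara: 9×4 + 12×0 + 15×0 + 15×0 + 8×2 + 17×4 = 120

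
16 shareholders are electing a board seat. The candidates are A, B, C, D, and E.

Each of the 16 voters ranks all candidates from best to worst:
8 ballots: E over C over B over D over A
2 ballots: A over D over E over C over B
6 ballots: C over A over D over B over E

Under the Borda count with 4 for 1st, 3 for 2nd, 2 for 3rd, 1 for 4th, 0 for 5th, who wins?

C

A: 8×0 + 2×4 + 6×3 = 26
B: 8×2 + 2×0 + 6×1 = 22
C: 8×3 + 2×1 + 6×4 = 50
D: 8×1 + 2×3 + 6×2 = 26
E: 8×4 + 2×2 + 6×0 = 36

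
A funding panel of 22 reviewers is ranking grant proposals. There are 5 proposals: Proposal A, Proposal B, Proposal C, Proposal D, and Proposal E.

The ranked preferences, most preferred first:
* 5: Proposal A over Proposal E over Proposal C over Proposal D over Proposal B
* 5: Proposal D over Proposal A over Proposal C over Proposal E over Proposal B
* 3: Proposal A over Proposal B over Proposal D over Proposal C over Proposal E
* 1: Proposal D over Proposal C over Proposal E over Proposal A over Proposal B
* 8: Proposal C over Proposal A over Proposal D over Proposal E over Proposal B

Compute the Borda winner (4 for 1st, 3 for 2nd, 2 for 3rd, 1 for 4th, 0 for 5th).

Proposal A: 5×4 + 5×3 + 3×4 + 1×1 + 8×3 = 72
Proposal B: 5×0 + 5×0 + 3×3 + 1×0 + 8×0 = 9
Proposal C: 5×2 + 5×2 + 3×1 + 1×3 + 8×4 = 58
Proposal D: 5×1 + 5×4 + 3×2 + 1×4 + 8×2 = 51
Proposal E: 5×3 + 5×1 + 3×0 + 1×2 + 8×1 = 30

Proposal A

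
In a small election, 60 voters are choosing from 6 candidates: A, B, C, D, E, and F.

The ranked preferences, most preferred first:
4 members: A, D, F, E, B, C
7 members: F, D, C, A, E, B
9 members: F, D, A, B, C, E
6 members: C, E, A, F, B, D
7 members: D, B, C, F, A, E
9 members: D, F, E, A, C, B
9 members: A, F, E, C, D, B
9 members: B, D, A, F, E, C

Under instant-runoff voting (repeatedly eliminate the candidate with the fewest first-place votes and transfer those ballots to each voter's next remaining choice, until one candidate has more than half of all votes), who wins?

D

Round 1: A 13, B 9, C 6, D 16, E 0, F 16. E eliminated.
Round 2: A 13, B 9, C 6, D 16, F 16. C eliminated.
Round 3: A 19, B 9, D 16, F 16. B eliminated.
Round 4: A 19, D 25, F 16. F eliminated.
Round 5: A 19, D 41. D has a majority (≥31).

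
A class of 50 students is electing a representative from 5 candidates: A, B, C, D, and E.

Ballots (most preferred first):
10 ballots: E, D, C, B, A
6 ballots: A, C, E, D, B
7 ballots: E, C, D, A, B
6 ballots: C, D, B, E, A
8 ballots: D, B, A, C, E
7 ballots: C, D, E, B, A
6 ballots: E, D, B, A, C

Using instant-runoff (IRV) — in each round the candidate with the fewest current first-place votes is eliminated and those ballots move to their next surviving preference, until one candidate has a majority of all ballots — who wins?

Round 1: A 6, B 0, C 13, D 8, E 23. B eliminated.
Round 2: A 6, C 13, D 8, E 23. A eliminated.
Round 3: C 19, D 8, E 23. D eliminated.
Round 4: C 27, E 23. C has a majority (≥26).

C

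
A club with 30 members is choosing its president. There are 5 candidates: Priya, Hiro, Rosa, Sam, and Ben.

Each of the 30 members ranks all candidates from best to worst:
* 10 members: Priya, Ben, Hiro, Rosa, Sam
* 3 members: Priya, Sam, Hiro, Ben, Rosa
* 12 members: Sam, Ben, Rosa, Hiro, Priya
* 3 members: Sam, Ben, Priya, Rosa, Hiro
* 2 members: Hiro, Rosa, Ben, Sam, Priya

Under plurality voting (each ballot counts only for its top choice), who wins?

Sam

First-place votes: Priya 13, Hiro 2, Rosa 0, Sam 15, Ben 0.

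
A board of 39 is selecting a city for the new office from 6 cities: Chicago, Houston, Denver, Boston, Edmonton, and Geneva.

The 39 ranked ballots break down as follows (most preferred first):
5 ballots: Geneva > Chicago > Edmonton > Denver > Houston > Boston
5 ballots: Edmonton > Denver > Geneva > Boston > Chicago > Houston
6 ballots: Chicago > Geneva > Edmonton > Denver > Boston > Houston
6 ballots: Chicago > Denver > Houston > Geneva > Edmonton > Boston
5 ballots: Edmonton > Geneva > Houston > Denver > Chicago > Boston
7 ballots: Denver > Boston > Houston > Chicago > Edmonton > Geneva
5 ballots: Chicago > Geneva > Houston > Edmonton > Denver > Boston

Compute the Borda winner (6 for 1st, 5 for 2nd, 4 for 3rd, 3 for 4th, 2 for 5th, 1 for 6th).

Chicago

Chicago: 5×5 + 5×2 + 6×6 + 6×6 + 5×2 + 7×3 + 5×6 = 168
Houston: 5×2 + 5×1 + 6×1 + 6×4 + 5×4 + 7×4 + 5×4 = 113
Denver: 5×3 + 5×5 + 6×3 + 6×5 + 5×3 + 7×6 + 5×2 = 155
Boston: 5×1 + 5×3 + 6×2 + 6×1 + 5×1 + 7×5 + 5×1 = 83
Edmonton: 5×4 + 5×6 + 6×4 + 6×2 + 5×6 + 7×2 + 5×3 = 145
Geneva: 5×6 + 5×4 + 6×5 + 6×3 + 5×5 + 7×1 + 5×5 = 155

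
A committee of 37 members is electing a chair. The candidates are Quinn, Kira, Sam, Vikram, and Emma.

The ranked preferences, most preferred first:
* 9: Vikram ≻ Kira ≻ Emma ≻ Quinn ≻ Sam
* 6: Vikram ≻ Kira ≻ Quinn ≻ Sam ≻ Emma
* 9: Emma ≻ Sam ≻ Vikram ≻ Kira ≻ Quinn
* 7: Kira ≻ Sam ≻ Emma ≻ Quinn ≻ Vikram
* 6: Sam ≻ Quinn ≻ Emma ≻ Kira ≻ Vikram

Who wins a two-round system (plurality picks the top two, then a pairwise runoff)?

Emma

Round 1 first-place votes: Quinn 0, Kira 7, Sam 6, Vikram 15, Emma 9. Vikram and Emma advance.
Runoff: Vikram is ranked above Emma on 15 ballots, Emma above Vikram on 22.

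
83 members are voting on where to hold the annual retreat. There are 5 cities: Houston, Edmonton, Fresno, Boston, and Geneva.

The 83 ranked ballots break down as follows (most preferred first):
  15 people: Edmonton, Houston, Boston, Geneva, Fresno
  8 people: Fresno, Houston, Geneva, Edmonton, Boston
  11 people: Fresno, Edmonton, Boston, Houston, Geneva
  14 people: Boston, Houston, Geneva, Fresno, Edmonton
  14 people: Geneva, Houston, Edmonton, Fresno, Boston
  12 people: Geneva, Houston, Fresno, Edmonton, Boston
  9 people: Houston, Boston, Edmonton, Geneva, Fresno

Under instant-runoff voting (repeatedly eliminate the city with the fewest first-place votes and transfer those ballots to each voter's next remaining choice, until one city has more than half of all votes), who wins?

Boston

Round 1: Houston 9, Edmonton 15, Fresno 19, Boston 14, Geneva 26. Houston eliminated.
Round 2: Edmonton 15, Fresno 19, Boston 23, Geneva 26. Edmonton eliminated.
Round 3: Fresno 19, Boston 38, Geneva 26. Fresno eliminated.
Round 4: Boston 49, Geneva 34. Boston has a majority (≥42).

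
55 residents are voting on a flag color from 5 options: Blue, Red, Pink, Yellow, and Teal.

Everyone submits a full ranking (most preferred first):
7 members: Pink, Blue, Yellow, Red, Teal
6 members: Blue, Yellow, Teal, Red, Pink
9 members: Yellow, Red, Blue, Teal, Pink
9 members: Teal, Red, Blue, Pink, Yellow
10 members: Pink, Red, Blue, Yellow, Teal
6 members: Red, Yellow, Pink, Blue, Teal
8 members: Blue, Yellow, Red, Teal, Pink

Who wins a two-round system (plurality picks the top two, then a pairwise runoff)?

Blue

Round 1 first-place votes: Blue 14, Red 6, Pink 17, Yellow 9, Teal 9. Pink and Blue advance.
Runoff: Pink is ranked above Blue on 23 ballots, Blue above Pink on 32.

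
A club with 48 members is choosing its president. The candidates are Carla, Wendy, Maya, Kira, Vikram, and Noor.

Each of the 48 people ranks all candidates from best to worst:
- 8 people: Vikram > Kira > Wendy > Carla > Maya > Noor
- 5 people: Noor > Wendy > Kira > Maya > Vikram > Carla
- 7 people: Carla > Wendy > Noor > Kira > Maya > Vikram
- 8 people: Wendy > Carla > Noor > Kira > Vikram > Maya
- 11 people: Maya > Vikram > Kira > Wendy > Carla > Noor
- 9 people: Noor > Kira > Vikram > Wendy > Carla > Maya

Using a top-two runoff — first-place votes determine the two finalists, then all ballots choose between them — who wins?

Round 1 first-place votes: Carla 7, Wendy 8, Maya 11, Kira 0, Vikram 8, Noor 14. Noor and Maya advance.
Runoff: Noor is ranked above Maya on 29 ballots, Maya above Noor on 19.

Noor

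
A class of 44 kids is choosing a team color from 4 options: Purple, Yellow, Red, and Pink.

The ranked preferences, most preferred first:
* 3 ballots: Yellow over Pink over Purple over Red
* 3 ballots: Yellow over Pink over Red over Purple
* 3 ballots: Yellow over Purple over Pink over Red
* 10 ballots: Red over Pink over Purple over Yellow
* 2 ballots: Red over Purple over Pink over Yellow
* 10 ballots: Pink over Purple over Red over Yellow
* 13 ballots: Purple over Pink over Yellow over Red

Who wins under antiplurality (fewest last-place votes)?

Pink

Last-place votes: Purple 3, Yellow 22, Red 19, Pink 0.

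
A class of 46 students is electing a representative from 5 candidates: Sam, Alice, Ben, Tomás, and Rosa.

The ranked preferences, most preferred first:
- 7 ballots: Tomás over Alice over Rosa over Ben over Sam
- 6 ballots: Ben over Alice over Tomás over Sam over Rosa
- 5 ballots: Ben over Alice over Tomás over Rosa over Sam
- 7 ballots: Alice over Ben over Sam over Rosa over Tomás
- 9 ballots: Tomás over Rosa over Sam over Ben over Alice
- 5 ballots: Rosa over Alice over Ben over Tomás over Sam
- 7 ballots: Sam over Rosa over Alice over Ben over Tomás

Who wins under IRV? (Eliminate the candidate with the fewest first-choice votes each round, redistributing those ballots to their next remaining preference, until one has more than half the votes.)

Round 1: Sam 7, Alice 7, Ben 11, Tomás 16, Rosa 5. Rosa eliminated.
Round 2: Sam 7, Alice 12, Ben 11, Tomás 16. Sam eliminated.
Round 3: Alice 19, Ben 11, Tomás 16. Ben eliminated.
Round 4: Alice 30, Tomás 16. Alice has a majority (≥24).

Alice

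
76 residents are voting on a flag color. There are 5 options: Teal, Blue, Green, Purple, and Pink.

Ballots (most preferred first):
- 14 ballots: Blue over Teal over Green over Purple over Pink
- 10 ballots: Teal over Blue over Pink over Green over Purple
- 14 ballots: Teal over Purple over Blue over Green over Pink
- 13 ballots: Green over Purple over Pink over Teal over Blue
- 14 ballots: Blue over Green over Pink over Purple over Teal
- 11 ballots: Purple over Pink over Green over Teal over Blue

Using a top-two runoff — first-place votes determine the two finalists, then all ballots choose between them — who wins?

Teal

Round 1 first-place votes: Teal 24, Blue 28, Green 13, Purple 11, Pink 0. Blue and Teal advance.
Runoff: Blue is ranked above Teal on 28 ballots, Teal above Blue on 48.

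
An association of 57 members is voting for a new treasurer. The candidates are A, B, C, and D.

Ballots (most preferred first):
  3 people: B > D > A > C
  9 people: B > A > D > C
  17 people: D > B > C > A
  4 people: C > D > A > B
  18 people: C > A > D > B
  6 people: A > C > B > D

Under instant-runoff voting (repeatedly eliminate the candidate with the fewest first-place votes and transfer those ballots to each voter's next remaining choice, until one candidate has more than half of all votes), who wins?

Round 1: A 6, B 12, C 22, D 17. A eliminated.
Round 2: B 12, C 28, D 17. B eliminated.
Round 3: C 28, D 29. D has a majority (≥29).

D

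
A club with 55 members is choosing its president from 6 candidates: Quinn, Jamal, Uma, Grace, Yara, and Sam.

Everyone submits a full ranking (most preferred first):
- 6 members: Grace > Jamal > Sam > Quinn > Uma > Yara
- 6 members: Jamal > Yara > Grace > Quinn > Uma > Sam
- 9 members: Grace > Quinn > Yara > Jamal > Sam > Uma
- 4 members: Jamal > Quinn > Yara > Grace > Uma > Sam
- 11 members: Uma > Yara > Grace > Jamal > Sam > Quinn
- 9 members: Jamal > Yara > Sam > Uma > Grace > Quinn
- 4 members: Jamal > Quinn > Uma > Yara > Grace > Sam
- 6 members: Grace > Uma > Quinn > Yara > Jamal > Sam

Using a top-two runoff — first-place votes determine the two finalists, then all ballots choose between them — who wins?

Grace

Round 1 first-place votes: Quinn 0, Jamal 23, Uma 11, Grace 21, Yara 0, Sam 0. Jamal and Grace advance.
Runoff: Jamal is ranked above Grace on 23 ballots, Grace above Jamal on 32.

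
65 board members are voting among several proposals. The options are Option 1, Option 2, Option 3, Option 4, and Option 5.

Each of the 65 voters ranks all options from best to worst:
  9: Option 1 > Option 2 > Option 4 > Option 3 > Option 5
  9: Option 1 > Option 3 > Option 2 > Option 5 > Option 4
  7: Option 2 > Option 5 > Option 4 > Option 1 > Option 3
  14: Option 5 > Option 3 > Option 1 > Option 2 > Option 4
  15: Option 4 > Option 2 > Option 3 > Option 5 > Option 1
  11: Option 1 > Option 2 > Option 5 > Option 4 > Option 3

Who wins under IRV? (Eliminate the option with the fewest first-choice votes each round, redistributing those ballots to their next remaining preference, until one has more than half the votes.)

Option 5

Round 1: Option 1 29, Option 2 7, Option 3 0, Option 4 15, Option 5 14. Option 3 eliminated.
Round 2: Option 1 29, Option 2 7, Option 4 15, Option 5 14. Option 2 eliminated.
Round 3: Option 1 29, Option 4 15, Option 5 21. Option 4 eliminated.
Round 4: Option 1 29, Option 5 36. Option 5 has a majority (≥33).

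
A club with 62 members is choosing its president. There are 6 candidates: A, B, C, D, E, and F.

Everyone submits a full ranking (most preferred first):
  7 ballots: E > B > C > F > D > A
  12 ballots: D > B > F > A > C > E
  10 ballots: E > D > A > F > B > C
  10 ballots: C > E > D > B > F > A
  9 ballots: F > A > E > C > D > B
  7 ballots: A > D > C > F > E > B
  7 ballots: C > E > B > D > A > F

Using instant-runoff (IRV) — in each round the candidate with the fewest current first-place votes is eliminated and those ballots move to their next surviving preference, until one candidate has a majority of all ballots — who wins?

E

Round 1: A 7, B 0, C 17, D 12, E 17, F 9. B eliminated.
Round 2: A 7, C 17, D 12, E 17, F 9. A eliminated.
Round 3: C 17, D 19, E 17, F 9. F eliminated.
Round 4: C 17, D 19, E 26. C eliminated.
Round 5: D 19, E 43. E has a majority (≥32).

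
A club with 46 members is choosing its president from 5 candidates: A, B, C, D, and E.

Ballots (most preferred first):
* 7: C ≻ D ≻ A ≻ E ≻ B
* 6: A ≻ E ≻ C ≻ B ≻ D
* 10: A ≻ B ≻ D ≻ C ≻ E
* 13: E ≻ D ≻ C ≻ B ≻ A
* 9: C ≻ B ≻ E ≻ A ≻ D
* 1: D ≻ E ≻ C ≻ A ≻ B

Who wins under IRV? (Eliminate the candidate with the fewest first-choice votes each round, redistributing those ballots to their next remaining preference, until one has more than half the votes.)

C

Round 1: A 16, B 0, C 16, D 1, E 13. B eliminated.
Round 2: A 16, C 16, D 1, E 13. D eliminated.
Round 3: A 16, C 16, E 14. E eliminated.
Round 4: A 16, C 30. C has a majority (≥24).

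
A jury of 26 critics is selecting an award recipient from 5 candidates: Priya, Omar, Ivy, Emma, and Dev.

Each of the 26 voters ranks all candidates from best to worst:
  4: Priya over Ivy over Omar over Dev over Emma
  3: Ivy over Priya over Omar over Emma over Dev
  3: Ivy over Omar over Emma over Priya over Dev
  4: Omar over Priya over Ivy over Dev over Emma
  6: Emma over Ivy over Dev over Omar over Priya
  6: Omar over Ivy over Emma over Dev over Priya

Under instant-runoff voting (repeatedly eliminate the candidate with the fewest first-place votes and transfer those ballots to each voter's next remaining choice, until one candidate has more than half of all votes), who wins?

Round 1: Priya 4, Omar 10, Ivy 6, Emma 6, Dev 0. Dev eliminated.
Round 2: Priya 4, Omar 10, Ivy 6, Emma 6. Priya eliminated.
Round 3: Omar 10, Ivy 10, Emma 6. Emma eliminated.
Round 4: Omar 10, Ivy 16. Ivy has a majority (≥14).

Ivy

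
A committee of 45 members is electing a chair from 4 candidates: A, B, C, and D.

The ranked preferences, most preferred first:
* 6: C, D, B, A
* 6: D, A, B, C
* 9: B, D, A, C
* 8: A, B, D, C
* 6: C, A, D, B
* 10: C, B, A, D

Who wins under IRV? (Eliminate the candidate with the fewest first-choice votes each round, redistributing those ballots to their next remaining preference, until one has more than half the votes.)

A

Round 1: A 8, B 9, C 22, D 6. D eliminated.
Round 2: A 14, B 9, C 22. B eliminated.
Round 3: A 23, C 22. A has a majority (≥23).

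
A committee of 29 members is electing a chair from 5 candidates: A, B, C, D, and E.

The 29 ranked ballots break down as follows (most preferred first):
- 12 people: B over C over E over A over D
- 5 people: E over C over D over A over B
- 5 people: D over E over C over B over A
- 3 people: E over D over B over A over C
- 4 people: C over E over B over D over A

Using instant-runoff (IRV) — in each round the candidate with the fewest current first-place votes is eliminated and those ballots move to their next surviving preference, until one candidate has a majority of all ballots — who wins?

E

Round 1: A 0, B 12, C 4, D 5, E 8. A eliminated.
Round 2: B 12, C 4, D 5, E 8. C eliminated.
Round 3: B 12, D 5, E 12. D eliminated.
Round 4: B 12, E 17. E has a majority (≥15).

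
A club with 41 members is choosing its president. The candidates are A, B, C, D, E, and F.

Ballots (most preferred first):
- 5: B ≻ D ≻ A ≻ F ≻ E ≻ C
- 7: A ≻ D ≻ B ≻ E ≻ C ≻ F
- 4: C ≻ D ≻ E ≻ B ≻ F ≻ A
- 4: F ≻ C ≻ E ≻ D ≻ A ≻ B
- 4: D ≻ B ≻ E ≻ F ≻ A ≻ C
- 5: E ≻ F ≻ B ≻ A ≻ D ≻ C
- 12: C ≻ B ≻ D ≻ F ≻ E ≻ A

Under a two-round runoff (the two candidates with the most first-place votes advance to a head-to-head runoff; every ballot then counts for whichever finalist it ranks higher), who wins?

Round 1 first-place votes: A 7, B 5, C 16, D 4, E 5, F 4. C and A advance.
Runoff: C is ranked above A on 20 ballots, A above C on 21.

A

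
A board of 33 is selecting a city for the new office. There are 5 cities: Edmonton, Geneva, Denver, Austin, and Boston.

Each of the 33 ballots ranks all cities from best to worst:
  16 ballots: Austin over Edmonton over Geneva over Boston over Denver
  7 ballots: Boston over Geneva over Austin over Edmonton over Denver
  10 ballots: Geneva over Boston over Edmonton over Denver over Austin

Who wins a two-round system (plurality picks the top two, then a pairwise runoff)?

Round 1 first-place votes: Edmonton 0, Geneva 10, Denver 0, Austin 16, Boston 7. Austin and Geneva advance.
Runoff: Austin is ranked above Geneva on 16 ballots, Geneva above Austin on 17.

Geneva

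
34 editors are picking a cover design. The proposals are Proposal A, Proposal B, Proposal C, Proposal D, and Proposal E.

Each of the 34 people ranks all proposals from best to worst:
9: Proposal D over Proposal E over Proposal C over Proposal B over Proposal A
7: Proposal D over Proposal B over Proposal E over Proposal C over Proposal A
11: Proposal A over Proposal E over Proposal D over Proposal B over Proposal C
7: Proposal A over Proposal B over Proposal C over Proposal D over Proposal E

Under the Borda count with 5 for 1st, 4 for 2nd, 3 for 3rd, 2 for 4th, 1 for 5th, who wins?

Proposal A: 9×1 + 7×1 + 11×5 + 7×5 = 106
Proposal B: 9×2 + 7×4 + 11×2 + 7×4 = 96
Proposal C: 9×3 + 7×2 + 11×1 + 7×3 = 73
Proposal D: 9×5 + 7×5 + 11×3 + 7×2 = 127
Proposal E: 9×4 + 7×3 + 11×4 + 7×1 = 108

Proposal D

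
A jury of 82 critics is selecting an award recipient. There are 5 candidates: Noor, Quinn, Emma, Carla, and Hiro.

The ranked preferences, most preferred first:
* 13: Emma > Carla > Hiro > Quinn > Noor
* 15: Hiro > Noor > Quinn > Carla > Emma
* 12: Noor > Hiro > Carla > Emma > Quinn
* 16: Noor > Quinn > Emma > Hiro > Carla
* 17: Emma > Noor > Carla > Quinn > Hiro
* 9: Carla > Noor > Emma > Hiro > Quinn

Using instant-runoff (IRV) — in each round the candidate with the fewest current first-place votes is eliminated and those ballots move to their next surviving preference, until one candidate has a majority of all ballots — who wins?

Round 1: Noor 28, Quinn 0, Emma 30, Carla 9, Hiro 15. Quinn eliminated.
Round 2: Noor 28, Emma 30, Carla 9, Hiro 15. Carla eliminated.
Round 3: Noor 37, Emma 30, Hiro 15. Hiro eliminated.
Round 4: Noor 52, Emma 30. Noor has a majority (≥42).

Noor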